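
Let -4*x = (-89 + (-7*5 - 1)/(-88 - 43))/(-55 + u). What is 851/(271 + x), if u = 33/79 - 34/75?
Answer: 145409573464/46236650069 ≈ 3.1449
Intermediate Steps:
u = -211/5925 (u = 33*(1/79) - 34*1/75 = 33/79 - 34/75 = -211/5925 ≈ -0.035612)
x = -68866275/170869064 (x = -(-89 + (-7*5 - 1)/(-88 - 43))/(4*(-55 - 211/5925)) = -(-89 + (-35 - 1)/(-131))/(4*(-326086/5925)) = -(-89 - 36*(-1/131))*(-5925)/(4*326086) = -(-89 + 36/131)*(-5925)/(4*326086) = -(-11623)*(-5925)/(524*326086) = -1/4*68866275/42717266 = -68866275/170869064 ≈ -0.40304)
851/(271 + x) = 851/(271 - 68866275/170869064) = 851/(46236650069/170869064) = 851*(170869064/46236650069) = 145409573464/46236650069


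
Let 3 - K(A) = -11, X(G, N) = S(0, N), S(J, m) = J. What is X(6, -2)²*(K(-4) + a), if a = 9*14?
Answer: 0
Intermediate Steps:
X(G, N) = 0
a = 126
K(A) = 14 (K(A) = 3 - 1*(-11) = 3 + 11 = 14)
X(6, -2)²*(K(-4) + a) = 0²*(14 + 126) = 0*140 = 0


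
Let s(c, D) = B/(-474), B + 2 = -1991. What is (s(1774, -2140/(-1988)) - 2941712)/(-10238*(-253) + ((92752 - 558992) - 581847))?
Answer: -1394369495/730968198 ≈ -1.9076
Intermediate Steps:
B = -1993 (B = -2 - 1991 = -1993)
s(c, D) = 1993/474 (s(c, D) = -1993/(-474) = -1993*(-1/474) = 1993/474)
(s(1774, -2140/(-1988)) - 2941712)/(-10238*(-253) + ((92752 - 558992) - 581847)) = (1993/474 - 2941712)/(-10238*(-253) + ((92752 - 558992) - 581847)) = -1394369495/(474*(2590214 + (-466240 - 581847))) = -1394369495/(474*(2590214 - 1048087)) = -1394369495/474/1542127 = -1394369495/474*1/1542127 = -1394369495/730968198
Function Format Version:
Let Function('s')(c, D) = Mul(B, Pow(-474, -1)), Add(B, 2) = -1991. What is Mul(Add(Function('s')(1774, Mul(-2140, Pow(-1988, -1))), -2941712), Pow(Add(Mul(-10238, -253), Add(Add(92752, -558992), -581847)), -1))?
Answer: Rational(-1394369495, 730968198) ≈ -1.9076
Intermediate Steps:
B = -1993 (B = Add(-2, -1991) = -1993)
Function('s')(c, D) = Rational(1993, 474) (Function('s')(c, D) = Mul(-1993, Pow(-474, -1)) = Mul(-1993, Rational(-1, 474)) = Rational(1993, 474))
Mul(Add(Function('s')(1774, Mul(-2140, Pow(-1988, -1))), -2941712), Pow(Add(Mul(-10238, -253), Add(Add(92752, -558992), -581847)), -1)) = Mul(Add(Rational(1993, 474), -2941712), Pow(Add(Mul(-10238, -253), Add(Add(92752, -558992), -581847)), -1)) = Mul(Rational(-1394369495, 474), Pow(Add(2590214, Add(-466240, -581847)), -1)) = Mul(Rational(-1394369495, 474), Pow(Add(2590214, -1048087), -1)) = Mul(Rational(-1394369495, 474), Pow(1542127, -1)) = Mul(Rational(-1394369495, 474), Rational(1, 1542127)) = Rational(-1394369495, 730968198)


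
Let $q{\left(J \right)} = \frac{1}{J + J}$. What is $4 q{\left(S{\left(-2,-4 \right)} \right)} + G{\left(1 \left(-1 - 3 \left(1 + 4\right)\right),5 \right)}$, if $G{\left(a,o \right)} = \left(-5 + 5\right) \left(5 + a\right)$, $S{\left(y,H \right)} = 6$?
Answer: $\frac{1}{3} \approx 0.33333$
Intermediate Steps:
$q{\left(J \right)} = \frac{1}{2 J}$
$G{\left(a,o \right)} = 0$ ($G{\left(a,o \right)} = 0 \left(5 + a\right) = 0$)
$4 q{\left(S{\left(-2,-4 \right)} \right)} + G{\left(1 \left(-1 - 3 \left(1 + 4\right)\right),5 \right)} = 4 \frac{1}{2 \cdot 6} + 0 = 4 \cdot \frac{1}{2} \cdot \frac{1}{6} + 0 = 4 \cdot \frac{1}{12} + 0 = \frac{1}{3} + 0 = \frac{1}{3}$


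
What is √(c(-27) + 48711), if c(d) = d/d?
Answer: 2*√12178 ≈ 220.71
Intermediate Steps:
c(d) = 1
√(c(-27) + 48711) = √(1 + 48711) = √48712 = 2*√12178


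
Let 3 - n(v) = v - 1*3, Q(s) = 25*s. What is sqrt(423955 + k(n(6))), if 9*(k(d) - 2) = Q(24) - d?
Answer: sqrt(3816213)/3 ≈ 651.17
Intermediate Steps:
n(v) = 6 - v (n(v) = 3 - (v - 1*3) = 3 - (v - 3) = 3 - (-3 + v) = 3 + (3 - v) = 6 - v)
k(d) = 206/3 - d/9 (k(d) = 2 + (25*24 - d)/9 = 2 + (600 - d)/9 = 2 + (200/3 - d/9) = 206/3 - d/9)
sqrt(423955 + k(n(6))) = sqrt(423955 + (206/3 - (6 - 1*6)/9)) = sqrt(423955 + (206/3 - (6 - 6)/9)) = sqrt(423955 + (206/3 - 1/9*0)) = sqrt(423955 + (206/3 + 0)) = sqrt(423955 + 206/3) = sqrt(1272071/3) = sqrt(3816213)/3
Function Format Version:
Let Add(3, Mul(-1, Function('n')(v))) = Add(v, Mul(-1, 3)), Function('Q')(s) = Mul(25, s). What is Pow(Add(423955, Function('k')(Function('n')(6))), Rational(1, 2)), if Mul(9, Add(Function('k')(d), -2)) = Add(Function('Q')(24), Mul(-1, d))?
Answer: Mul(Rational(1, 3), Pow(3816213, Rational(1, 2))) ≈ 651.17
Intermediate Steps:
Function('n')(v) = Add(6, Mul(-1, v)) (Function('n')(v) = Add(3, Mul(-1, Add(v, Mul(-1, 3)))) = Add(3, Mul(-1, Add(v, -3))) = Add(3, Mul(-1, Add(-3, v))) = Add(3, Add(3, Mul(-1, v))) = Add(6, Mul(-1, v)))
Function('k')(d) = Add(Rational(206, 3), Mul(Rational(-1, 9), d)) (Function('k')(d) = Add(2, Mul(Rational(1, 9), Add(Mul(25, 24), Mul(-1, d)))) = Add(2, Mul(Rational(1, 9), Add(600, Mul(-1, d)))) = Add(2, Add(Rational(200, 3), Mul(Rational(-1, 9), d))) = Add(Rational(206, 3), Mul(Rational(-1, 9), d)))
Pow(Add(423955, Function('k')(Function('n')(6))), Rational(1, 2)) = Pow(Add(423955, Add(Rational(206, 3), Mul(Rational(-1, 9), Add(6, Mul(-1, 6))))), Rational(1, 2)) = Pow(Add(423955, Add(Rational(206, 3), Mul(Rational(-1, 9), Add(6, -6)))), Rational(1, 2)) = Pow(Add(423955, Add(Rational(206, 3), Mul(Rational(-1, 9), 0))), Rational(1, 2)) = Pow(Add(423955, Add(Rational(206, 3), 0)), Rational(1, 2)) = Pow(Add(423955, Rational(206, 3)), Rational(1, 2)) = Pow(Rational(1272071, 3), Rational(1, 2)) = Mul(Rational(1, 3), Pow(3816213, Rational(1, 2)))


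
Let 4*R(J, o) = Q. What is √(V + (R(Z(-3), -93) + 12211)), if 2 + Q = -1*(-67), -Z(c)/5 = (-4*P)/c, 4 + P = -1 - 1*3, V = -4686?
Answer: √30165/2 ≈ 86.840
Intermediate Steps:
P = -8 (P = -4 + (-1 - 1*3) = -4 + (-1 - 3) = -4 - 4 = -8)
Z(c) = -160/c (Z(c) = -5*(-4*(-8))/c = -160/c)
Q = 65 (Q = -2 - 1*(-67) = -2 + 67 = 65)
R(J, o) = 65/4 (R(J, o) = (¼)*65 = 65/4)
√(V + (R(Z(-3), -93) + 12211)) = √(-4686 + (65/4 + 12211)) = √(-4686 + 48909/4) = √(30165/4) = √30165/2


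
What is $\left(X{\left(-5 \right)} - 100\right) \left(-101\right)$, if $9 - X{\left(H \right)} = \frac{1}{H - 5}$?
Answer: $\frac{91809}{10} \approx 9180.9$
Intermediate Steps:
$X{\left(H \right)} = 9 - \frac{1}{-5 + H}$ ($X{\left(H \right)} = 9 - \frac{1}{H - 5} = 9 - \frac{1}{-5 + H}$)
$\left(X{\left(-5 \right)} - 100\right) \left(-101\right) = \left(\frac{-46 + 9 \left(-5\right)}{-5 - 5} - 100\right) \left(-101\right) = \left(\frac{-46 - 45}{-10} - 100\right) \left(-101\right) = \left(\left(- \frac{1}{10}\right) \left(-91\right) - 100\right) \left(-101\right) = \left(\frac{91}{10} - 100\right) \left(-101\right) = \left(- \frac{909}{10}\right) \left(-101\right) = \frac{91809}{10}$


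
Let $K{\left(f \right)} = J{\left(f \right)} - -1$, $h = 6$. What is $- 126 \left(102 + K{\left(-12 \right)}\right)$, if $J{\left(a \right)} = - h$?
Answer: $-12222$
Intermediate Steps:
$J{\left(a \right)} = -6$ ($J{\left(a \right)} = \left(-1\right) 6 = -6$)
$K{\left(f \right)} = -5$ ($K{\left(f \right)} = -6 - -1 = -6 + 1 = -5$)
$- 126 \left(102 + K{\left(-12 \right)}\right) = - 126 \left(102 - 5\right) = \left(-126\right) 97 = -12222$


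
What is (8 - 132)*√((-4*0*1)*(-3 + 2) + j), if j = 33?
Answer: -124*√33 ≈ -712.33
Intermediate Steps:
(8 - 132)*√((-4*0*1)*(-3 + 2) + j) = (8 - 132)*√((-4*0*1)*(-3 + 2) + 33) = -124*√((0*1)*(-1) + 33) = -124*√(0*(-1) + 33) = -124*√(0 + 33) = -124*√33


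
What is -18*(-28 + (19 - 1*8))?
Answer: 306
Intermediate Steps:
-18*(-28 + (19 - 1*8)) = -18*(-28 + (19 - 8)) = -18*(-28 + 11) = -18*(-17) = 306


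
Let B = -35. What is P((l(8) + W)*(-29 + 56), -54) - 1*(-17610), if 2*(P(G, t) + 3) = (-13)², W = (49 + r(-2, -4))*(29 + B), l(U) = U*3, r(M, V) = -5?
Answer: 35383/2 ≈ 17692.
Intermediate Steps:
l(U) = 3*U
W = -264 (W = (49 - 5)*(29 - 35) = 44*(-6) = -264)
P(G, t) = 163/2 (P(G, t) = -3 + (½)*(-13)² = -3 + (½)*169 = -3 + 169/2 = 163/2)
P((l(8) + W)*(-29 + 56), -54) - 1*(-17610) = 163/2 - 1*(-17610) = 163/2 + 17610 = 35383/2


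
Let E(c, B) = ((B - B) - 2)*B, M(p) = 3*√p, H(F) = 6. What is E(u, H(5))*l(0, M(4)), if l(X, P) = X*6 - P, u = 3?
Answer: 72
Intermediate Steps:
E(c, B) = -2*B (E(c, B) = (0 - 2)*B = -2*B)
l(X, P) = -P + 6*X (l(X, P) = 6*X - P = -P + 6*X)
E(u, H(5))*l(0, M(4)) = (-2*6)*(-3*√4 + 6*0) = -12*(-3*2 + 0) = -12*(-1*6 + 0) = -12*(-6 + 0) = -12*(-6) = 72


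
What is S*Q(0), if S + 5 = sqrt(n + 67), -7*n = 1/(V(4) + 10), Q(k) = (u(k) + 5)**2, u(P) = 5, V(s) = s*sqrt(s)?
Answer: -500 + 50*sqrt(118174)/21 ≈ 318.49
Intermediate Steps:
V(s) = s**(3/2)
Q(k) = 100 (Q(k) = (5 + 5)**2 = 10**2 = 100)
n = -1/126 (n = -1/(7*(4**(3/2) + 10)) = -1/(7*(8 + 10)) = -1/7/18 = -1/7*1/18 = -1/126 ≈ -0.0079365)
S = -5 + sqrt(118174)/42 (S = -5 + sqrt(-1/126 + 67) = -5 + sqrt(8441/126) = -5 + sqrt(118174)/42 ≈ 3.1849)
S*Q(0) = (-5 + sqrt(118174)/42)*100 = -500 + 50*sqrt(118174)/21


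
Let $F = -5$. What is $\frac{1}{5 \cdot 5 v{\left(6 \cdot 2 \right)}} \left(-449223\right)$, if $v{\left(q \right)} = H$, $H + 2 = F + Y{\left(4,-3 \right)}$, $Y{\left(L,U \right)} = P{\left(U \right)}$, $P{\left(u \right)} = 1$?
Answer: $\frac{149741}{50} \approx 2994.8$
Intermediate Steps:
$Y{\left(L,U \right)} = 1$
$H = -6$ ($H = -2 + \left(-5 + 1\right) = -2 - 4 = -6$)
$v{\left(q \right)} = -6$
$\frac{1}{5 \cdot 5 v{\left(6 \cdot 2 \right)}} \left(-449223\right) = \frac{1}{5 \cdot 5 \left(-6\right)} \left(-449223\right) = \frac{1}{25 \left(-6\right)} \left(-449223\right) = \frac{1}{-150} \left(-449223\right) = \left(- \frac{1}{150}\right) \left(-449223\right) = \frac{149741}{50}$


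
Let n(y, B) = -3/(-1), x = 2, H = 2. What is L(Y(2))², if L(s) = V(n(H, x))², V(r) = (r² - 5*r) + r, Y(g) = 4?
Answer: 81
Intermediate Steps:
n(y, B) = 3 (n(y, B) = -3*(-1) = 3)
V(r) = r² - 4*r
L(s) = 9 (L(s) = (3*(-4 + 3))² = (3*(-1))² = (-3)² = 9)
L(Y(2))² = 9² = 81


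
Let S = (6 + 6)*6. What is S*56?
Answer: 4032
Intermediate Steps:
S = 72 (S = 12*6 = 72)
S*56 = 72*56 = 4032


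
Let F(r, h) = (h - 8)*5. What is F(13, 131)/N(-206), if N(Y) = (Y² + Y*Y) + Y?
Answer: 205/28222 ≈ 0.0072638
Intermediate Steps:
F(r, h) = -40 + 5*h (F(r, h) = (-8 + h)*5 = -40 + 5*h)
N(Y) = Y + 2*Y² (N(Y) = (Y² + Y²) + Y = 2*Y² + Y = Y + 2*Y²)
F(13, 131)/N(-206) = (-40 + 5*131)/((-206*(1 + 2*(-206)))) = (-40 + 655)/((-206*(1 - 412))) = 615/((-206*(-411))) = 615/84666 = 615*(1/84666) = 205/28222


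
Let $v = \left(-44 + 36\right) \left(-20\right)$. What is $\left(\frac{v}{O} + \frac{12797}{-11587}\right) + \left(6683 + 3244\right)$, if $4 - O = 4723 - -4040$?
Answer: $\frac{1007382578248}{101490533} \approx 9925.9$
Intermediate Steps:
$O = -8759$ ($O = 4 - \left(4723 - -4040\right) = 4 - \left(4723 + 4040\right) = 4 - 8763 = -8759$)
$v = 160$ ($v = \left(-8\right) \left(-20\right) = 160$)
$\left(\frac{v}{O} + \frac{12797}{-11587}\right) + \left(6683 + 3244\right) = \left(\frac{160}{-8759} + \frac{12797}{-11587}\right) + \left(6683 + 3244\right) = \left(160 \left(- \frac{1}{8759}\right) + 12797 \left(- \frac{1}{11587}\right)\right) + 9927 = \left(- \frac{160}{8759} - \frac{12797}{11587}\right) + 9927 = - \frac{113942843}{101490533} + 9927 = \frac{1007382578248}{101490533}$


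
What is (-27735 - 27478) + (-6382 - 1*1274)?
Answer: -62869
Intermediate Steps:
(-27735 - 27478) + (-6382 - 1*1274) = -55213 + (-6382 - 1274) = -55213 - 7656 = -62869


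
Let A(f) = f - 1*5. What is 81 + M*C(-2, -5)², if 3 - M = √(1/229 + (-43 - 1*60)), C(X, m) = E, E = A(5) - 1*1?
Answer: 84 - I*√5401194/229 ≈ 84.0 - 10.149*I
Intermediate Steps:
A(f) = -5 + f (A(f) = f - 5 = -5 + f)
E = -1 (E = (-5 + 5) - 1*1 = 0 - 1 = -1)
C(X, m) = -1
M = 3 - I*√5401194/229 (M = 3 - √(1/229 + (-43 - 1*60)) = 3 - √(1/229 + (-43 - 60)) = 3 - √(1/229 - 103) = 3 - √(-23586/229) = 3 - I*√5401194/229 ≈ 3.0 - 10.149*I)
81 + M*C(-2, -5)² = 81 + (3 - I*√5401194/229)*(-1)² = 81 + (3 - I*√5401194/229)*1 = 81 + (3 - I*√5401194/229) = 84 - I*√5401194/229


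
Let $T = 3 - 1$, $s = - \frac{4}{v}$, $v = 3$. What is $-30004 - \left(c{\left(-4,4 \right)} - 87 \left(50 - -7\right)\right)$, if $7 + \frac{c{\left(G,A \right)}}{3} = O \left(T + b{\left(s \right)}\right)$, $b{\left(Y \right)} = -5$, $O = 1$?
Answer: $-25015$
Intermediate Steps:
$s = - \frac{4}{3} \approx -1.3333$
$T = 2$
$c{\left(G,A \right)} = -30$ ($c{\left(G,A \right)} = -21 + 3 \cdot 1 \left(2 - 5\right) = -21 + 3 \cdot 1 \left(-3\right) = -21 + 3 \left(-3\right) = -21 - 9 = -30$)
$-30004 - \left(c{\left(-4,4 \right)} - 87 \left(50 - -7\right)\right) = -30004 - \left(-30 - 87 \left(50 - -7\right)\right) = -30004 - \left(-30 - 87 \left(50 + 7\right)\right) = -30004 - \left(-30 - 4959\right) = -30004 - -4989 = -30004 + 4989 = -25015$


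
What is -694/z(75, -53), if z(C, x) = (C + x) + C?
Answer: -694/97 ≈ -7.1546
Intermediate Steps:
z(C, x) = x + 2*C
-694/z(75, -53) = -694/(-53 + 2*75) = -694/(-53 + 150) = -694/97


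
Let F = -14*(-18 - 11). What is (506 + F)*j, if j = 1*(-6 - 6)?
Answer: -10944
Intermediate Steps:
F = 406 (F = -14*(-29) = 406)
j = -12 (j = 1*(-12) = -12)
(506 + F)*j = (506 + 406)*(-12) = 912*(-12) = -10944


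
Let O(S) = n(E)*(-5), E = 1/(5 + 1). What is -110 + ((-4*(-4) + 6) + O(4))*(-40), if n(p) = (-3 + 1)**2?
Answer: -190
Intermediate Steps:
E = 1/6 ≈ 0.16667
n(p) = 4 (n(p) = (-2)**2 = 4)
O(S) = -20 (O(S) = 4*(-5) = -20)
-110 + ((-4*(-4) + 6) + O(4))*(-40) = -110 + ((-4*(-4) + 6) - 20)*(-40) = -110 + ((16 + 6) - 20)*(-40) = -110 + (22 - 20)*(-40) = -110 + 2*(-40) = -110 - 80 = -190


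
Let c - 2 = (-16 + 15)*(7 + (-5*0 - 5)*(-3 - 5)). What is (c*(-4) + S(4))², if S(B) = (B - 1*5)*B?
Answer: 30976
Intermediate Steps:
c = -45 (c = 2 + (-16 + 15)*(7 + (-5*0 - 5)*(-3 - 5)) = 2 - (7 + (0 - 5)*(-8)) = 2 - (7 - 5*(-8)) = 2 - (7 + 40) = 2 - 1*47 = 2 - 47 = -45)
S(B) = B*(-5 + B) (S(B) = (B - 5)*B = (-5 + B)*B = B*(-5 + B))
(c*(-4) + S(4))² = (-45*(-4) + 4*(-5 + 4))² = (180 + 4*(-1))² = (180 - 4)² = 176² = 30976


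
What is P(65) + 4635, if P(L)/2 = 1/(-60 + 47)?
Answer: 60253/13 ≈ 4634.8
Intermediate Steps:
P(L) = -2/13 (P(L) = 2/(-60 + 47) = 2/(-13) = 2*(-1/13) = -2/13)
P(65) + 4635 = -2/13 + 4635 = 60253/13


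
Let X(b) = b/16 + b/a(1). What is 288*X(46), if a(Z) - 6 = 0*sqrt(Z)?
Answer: 3036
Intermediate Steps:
a(Z) = 6 (a(Z) = 6 + 0*sqrt(Z) = 6 + 0 = 6)
X(b) = 11*b/48 (X(b) = b/16 + b/6 = 11*b/48)
288*X(46) = 288*((11/48)*46) = 288*(253/24) = 3036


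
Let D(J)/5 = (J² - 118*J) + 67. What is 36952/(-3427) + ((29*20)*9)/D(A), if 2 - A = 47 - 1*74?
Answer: -107914/9637 ≈ -11.198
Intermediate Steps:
A = 29 (A = 2 - (47 - 1*74) = 2 - (47 - 74) = 2 - 1*(-27) = 2 + 27 = 29)
D(J) = 335 - 590*J + 5*J² (D(J) = 5*((J² - 118*J) + 67) = 5*(67 + J² - 118*J) = 335 - 590*J + 5*J²)
36952/(-3427) + ((29*20)*9)/D(A) = 36952/(-3427) + ((29*20)*9)/(335 - 590*29 + 5*29²) = 36952*(-1/3427) + (580*9)/(335 - 17110 + 5*841) = -248/23 + 5220/(335 - 17110 + 4205) = -248/23 + 5220/(-12570) = -248/23 + 5220*(-1/12570) = -248/23 - 174/419 = -107914/9637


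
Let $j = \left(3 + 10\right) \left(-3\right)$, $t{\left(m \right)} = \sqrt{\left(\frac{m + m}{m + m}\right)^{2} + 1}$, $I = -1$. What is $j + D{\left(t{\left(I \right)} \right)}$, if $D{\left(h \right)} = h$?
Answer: $-39 + \sqrt{2} \approx -37.586$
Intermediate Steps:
$t{\left(m \right)} = \sqrt{2}$ ($t{\left(m \right)} = \sqrt{\left(\frac{2 m}{2 m}\right)^{2} + 1} = \sqrt{\left(2 m \frac{1}{2 m}\right)^{2} + 1} = \sqrt{1^{2} + 1} = \sqrt{1 + 1} = \sqrt{2}$)
$j = -39$ ($j = 13 \left(-3\right) = -39$)
$j + D{\left(t{\left(I \right)} \right)} = -39 + \sqrt{2}$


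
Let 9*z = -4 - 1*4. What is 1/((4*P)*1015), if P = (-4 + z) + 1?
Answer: -9/142100 ≈ -6.3336e-5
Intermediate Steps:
z = -8/9 (z = (-4 - 1*4)/9 = (-4 - 4)/9 = (⅑)*(-8) = -8/9 ≈ -0.88889)
P = -35/9 (P = (-4 - 8/9) + 1 = -44/9 + 1 = -35/9 ≈ -3.8889)
1/((4*P)*1015) = 1/((4*(-35/9))*1015) = 1/(-140/9*1015) = 1/(-142100/9) = -9/142100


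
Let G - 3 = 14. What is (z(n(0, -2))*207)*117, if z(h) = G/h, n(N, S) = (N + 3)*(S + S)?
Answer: -137241/4 ≈ -34310.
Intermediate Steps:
G = 17 (G = 3 + 14 = 17)
n(N, S) = 2*S*(3 + N) (n(N, S) = (3 + N)*(2*S) = 2*S*(3 + N))
z(h) = 17/h
(z(n(0, -2))*207)*117 = ((17/((2*(-2)*(3 + 0))))*207)*117 = ((17/((2*(-2)*3)))*207)*117 = ((17/(-12))*207)*117 = ((17*(-1/12))*207)*117 = -17/12*207*117 = -1173/4*117 = -137241/4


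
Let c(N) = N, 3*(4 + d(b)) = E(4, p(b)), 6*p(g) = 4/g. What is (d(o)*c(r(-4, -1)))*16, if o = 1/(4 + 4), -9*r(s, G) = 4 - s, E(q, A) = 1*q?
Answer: 1024/27 ≈ 37.926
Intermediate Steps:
p(g) = 2/(3*g) (p(g) = (4/g)/6 = 2/(3*g))
E(q, A) = q
r(s, G) = -4/9 + s/9 (r(s, G) = -(4 - s)/9 = -4/9 + s/9)
o = 1/8 ≈ 0.12500
d(b) = -8/3 (d(b) = -4 + (1/3)*4 = -4 + 4/3 = -8/3)
(d(o)*c(r(-4, -1)))*16 = -8*(-4/9 + (1/9)*(-4))/3*16 = -8*(-4/9 - 4/9)/3*16 = -8/3*(-8/9)*16 = (64/27)*16 = 1024/27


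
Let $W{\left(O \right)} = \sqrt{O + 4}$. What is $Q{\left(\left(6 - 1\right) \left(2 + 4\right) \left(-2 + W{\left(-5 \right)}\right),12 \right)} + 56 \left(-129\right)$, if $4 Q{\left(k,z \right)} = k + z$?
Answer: $-7236 + \frac{15 i}{2} \approx -7236.0 + 7.5 i$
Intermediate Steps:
$W{\left(O \right)} = \sqrt{4 + O}$
$Q{\left(k,z \right)} = \frac{k}{4} + \frac{z}{4}$ ($Q{\left(k,z \right)} = \frac{k + z}{4} = \frac{k}{4} + \frac{z}{4}$)
$Q{\left(\left(6 - 1\right) \left(2 + 4\right) \left(-2 + W{\left(-5 \right)}\right),12 \right)} + 56 \left(-129\right) = \left(\frac{\left(6 - 1\right) \left(2 + 4\right) \left(-2 + \sqrt{4 - 5}\right)}{4} + \frac{1}{4} \cdot 12\right) + 56 \left(-129\right) = \left(\frac{5 \cdot 6 \left(-2 + \sqrt{-1}\right)}{4} + 3\right) - 7224 = \left(\frac{30 \left(-2 + i\right)}{4} + 3\right) - 7224 = \left(\frac{-60 + 30 i}{4} + 3\right) - 7224 = \left(\left(-15 + \frac{15 i}{2}\right) + 3\right) - 7224 = \left(-12 + \frac{15 i}{2}\right) - 7224 = -7236 + \frac{15 i}{2}$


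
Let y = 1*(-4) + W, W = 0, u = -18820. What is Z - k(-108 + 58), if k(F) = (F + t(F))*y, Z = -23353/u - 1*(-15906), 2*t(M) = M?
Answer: 293728273/18820 ≈ 15607.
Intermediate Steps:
t(M) = M/2
y = -4 (y = 1*(-4) + 0 = -4 + 0 = -4)
Z = 299374273/18820 (Z = -23353/(-18820) - 1*(-15906) = -23353*(-1/18820) + 15906 = 23353/18820 + 15906 = 299374273/18820 ≈ 15907.)
k(F) = -6*F (k(F) = (F + F/2)*(-4) = (3*F/2)*(-4) = -6*F)
Z - k(-108 + 58) = 299374273/18820 - (-6)*(-108 + 58) = 299374273/18820 - (-6)*(-50) = 299374273/18820 - 1*300 = 299374273/18820 - 300 = 293728273/18820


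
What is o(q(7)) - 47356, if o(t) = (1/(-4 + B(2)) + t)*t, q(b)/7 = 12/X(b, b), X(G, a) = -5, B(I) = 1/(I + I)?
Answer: -1176732/25 ≈ -47069.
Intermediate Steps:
B(I) = 1/(2*I)
q(b) = -84/5 (q(b) = 7*(12/(-5)) = 7*(12*(-⅕)) = 7*(-12/5) = -84/5)
o(t) = t*(-4/15 + t) (o(t) = (1/(-4 + (½)/2) + t)*t = (1/(-4 + (½)*(½)) + t)*t = (1/(-4 + ¼) + t)*t = (1/(-15/4) + t)*t = (-4/15 + t)*t = t*(-4/15 + t))
o(q(7)) - 47356 = (1/15)*(-84/5)*(-4 + 15*(-84/5)) - 47356 = (1/15)*(-84/5)*(-4 - 252) - 47356 = (1/15)*(-84/5)*(-256) - 47356 = 7168/25 - 47356 = -1176732/25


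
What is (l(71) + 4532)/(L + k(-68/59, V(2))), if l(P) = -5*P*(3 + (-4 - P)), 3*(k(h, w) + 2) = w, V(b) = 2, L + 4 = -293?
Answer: -90276/895 ≈ -100.87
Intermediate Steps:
L = -297 (L = -4 - 293 = -297)
k(h, w) = -2 + w/3
l(P) = -5*P*(-1 - P)
(l(71) + 4532)/(L + k(-68/59, V(2))) = (5*71*(1 + 71) + 4532)/(-297 + (-2 + (⅓)*2)) = (5*71*72 + 4532)/(-297 + (-2 + ⅔)) = (25560 + 4532)/(-297 - 4/3) = 30092/(-895/3) = 30092*(-3/895) = -90276/895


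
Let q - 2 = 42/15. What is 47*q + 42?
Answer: 1338/5 ≈ 267.60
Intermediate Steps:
q = 24/5 (q = 2 + 42/15 = 2 + 42*(1/15) = 2 + 14/5 = 24/5 ≈ 4.8000)
47*q + 42 = 47*(24/5) + 42 = 1128/5 + 42 = 1338/5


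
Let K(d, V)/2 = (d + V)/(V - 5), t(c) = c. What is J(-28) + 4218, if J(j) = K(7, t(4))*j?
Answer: 4834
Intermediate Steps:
K(d, V) = 2*(V + d)/(-5 + V) (K(d, V) = 2*((d + V)/(V - 5)) = 2*((V + d)/(-5 + V)) = 2*(V + d)/(-5 + V))
J(j) = -22*j (J(j) = (2*(4 + 7)/(-5 + 4))*j = (2*11/(-1))*j = (2*(-1)*11)*j = -22*j)
J(-28) + 4218 = -22*(-28) + 4218 = 616 + 4218 = 4834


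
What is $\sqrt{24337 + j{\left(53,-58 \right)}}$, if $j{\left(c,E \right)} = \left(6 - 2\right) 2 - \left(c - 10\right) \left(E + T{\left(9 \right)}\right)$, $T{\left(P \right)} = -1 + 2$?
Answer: $2 \sqrt{6699} \approx 163.69$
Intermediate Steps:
$T{\left(P \right)} = 1$
$j{\left(c,E \right)} = 8 - \left(1 + E\right) \left(-10 + c\right)$ ($j{\left(c,E \right)} = \left(6 - 2\right) 2 - \left(c - 10\right) \left(E + 1\right) = 4 \cdot 2 - \left(-10 + c\right) \left(1 + E\right) = 8 - \left(1 + E\right) \left(-10 + c\right)$)
$\sqrt{24337 + j{\left(53,-58 \right)}} = \sqrt{24337 + \left(18 - 53 + 10 \left(-58\right) - \left(-58\right) 53\right)} = \sqrt{24337 + \left(18 - 53 - 580 + 3074\right)} = \sqrt{24337 + 2459} = \sqrt{26796} = 2 \sqrt{6699}$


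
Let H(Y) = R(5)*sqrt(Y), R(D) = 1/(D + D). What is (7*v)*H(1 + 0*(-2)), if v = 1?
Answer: 7/10 ≈ 0.70000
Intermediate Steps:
R(D) = 1/(2*D)
H(Y) = sqrt(Y)/10 (H(Y) = ((1/2)/5)*sqrt(Y) = ((1/2)*(1/5))*sqrt(Y) = sqrt(Y)/10)
(7*v)*H(1 + 0*(-2)) = (7*1)*(sqrt(1 + 0*(-2))/10) = 7*(sqrt(1 + 0)/10) = 7*(sqrt(1)/10) = 7*((1/10)*1) = 7*(1/10) = 7/10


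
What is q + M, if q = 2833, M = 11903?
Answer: 14736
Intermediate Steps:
q + M = 2833 + 11903 = 14736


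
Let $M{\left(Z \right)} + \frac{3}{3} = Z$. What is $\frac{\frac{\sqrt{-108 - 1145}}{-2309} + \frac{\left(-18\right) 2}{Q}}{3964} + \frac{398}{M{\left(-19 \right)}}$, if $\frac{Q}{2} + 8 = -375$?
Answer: $- \frac{37765501}{1897765} - \frac{i \sqrt{1253}}{9152876} \approx -19.9 - 3.8674 \cdot 10^{-6} i$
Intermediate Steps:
$M{\left(Z \right)} = -1 + Z$
$Q = -766$ ($Q = -16 + 2 \left(-375\right) = -16 - 750 = -766$)
$\frac{\frac{\sqrt{-108 - 1145}}{-2309} + \frac{\left(-18\right) 2}{Q}}{3964} + \frac{398}{M{\left(-19 \right)}} = \frac{\frac{\sqrt{-108 - 1145}}{-2309} + \frac{\left(-18\right) 2}{-766}}{3964} + \frac{398}{-1 - 19} = \left(\sqrt{-1253} \left(- \frac{1}{2309}\right) - - \frac{18}{383}\right) \frac{1}{3964} + \frac{398}{-20} = \left(i \sqrt{1253} \left(- \frac{1}{2309}\right) + \frac{18}{383}\right) \frac{1}{3964} + 398 \left(- \frac{1}{20}\right) = \left(- \frac{i \sqrt{1253}}{2309} + \frac{18}{383}\right) \frac{1}{3964} - \frac{199}{10} = \left(\frac{18}{383} - \frac{i \sqrt{1253}}{2309}\right) \frac{1}{3964} - \frac{199}{10} = \left(\frac{9}{759106} - \frac{i \sqrt{1253}}{9152876}\right) - \frac{199}{10} = - \frac{37765501}{1897765} - \frac{i \sqrt{1253}}{9152876}$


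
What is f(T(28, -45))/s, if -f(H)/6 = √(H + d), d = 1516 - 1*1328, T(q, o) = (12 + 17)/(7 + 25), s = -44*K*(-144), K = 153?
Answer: -√12090/1292544 ≈ -8.5068e-5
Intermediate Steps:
s = 969408 (s = -44*153*(-144) = -6732*(-144) = 969408)
T(q, o) = 29/32
d = 188 (d = 1516 - 1328 = 188)
f(H) = -6*√(188 + H) (f(H) = -6*√(H + 188) = -6*√(188 + H))
f(T(28, -45))/s = -6*√(188 + 29/32)/969408 = -3*√12090/4*(1/969408) = -√12090/1292544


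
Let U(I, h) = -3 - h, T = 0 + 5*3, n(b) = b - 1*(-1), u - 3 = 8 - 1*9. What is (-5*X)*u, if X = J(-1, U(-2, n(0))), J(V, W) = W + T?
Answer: -110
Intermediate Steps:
u = 2 (u = 3 + (8 - 1*9) = 3 + (8 - 9) = 3 - 1 = 2)
n(b) = 1 + b (n(b) = b + 1 = 1 + b)
T = 15 (T = 0 + 15 = 15)
J(V, W) = 15 + W (J(V, W) = W + 15 = 15 + W)
X = 11 (X = 15 + (-3 - (1 + 0)) = 15 + (-3 - 1*1) = 15 + (-3 - 1) = 15 - 4 = 11)
(-5*X)*u = -5*11*2 = -55*2 = -110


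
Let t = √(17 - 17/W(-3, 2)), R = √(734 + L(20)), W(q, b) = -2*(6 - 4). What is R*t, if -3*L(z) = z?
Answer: √556410/6 ≈ 124.32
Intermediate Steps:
L(z) = -z/3
W(q, b) = -4 (W(q, b) = -2*2 = -4)
R = √6546/3 (R = √(734 - ⅓*20) = √(734 - 20/3) = √(2182/3) = √6546/3 ≈ 26.969)
t = √85/2 (t = √(17 - 17/(-4)) = √(17 - 17*(-¼)) = √(17 + 17/4) = √(85/4) = √85/2 ≈ 4.6098)
R*t = (√6546/3)*(√85/2) = √556410/6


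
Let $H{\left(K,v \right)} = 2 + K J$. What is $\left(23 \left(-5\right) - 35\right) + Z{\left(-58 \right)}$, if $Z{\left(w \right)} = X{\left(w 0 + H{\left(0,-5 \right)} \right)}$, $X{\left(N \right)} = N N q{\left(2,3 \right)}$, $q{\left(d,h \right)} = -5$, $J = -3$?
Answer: $-170$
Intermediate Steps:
$H{\left(K,v \right)} = 2 - 3 K$ ($H{\left(K,v \right)} = 2 + K \left(-3\right) = 2 - 3 K$)
$X{\left(N \right)} = - 5 N^{2}$ ($X{\left(N \right)} = N N \left(-5\right) = N^{2} \left(-5\right) = - 5 N^{2}$)
$Z{\left(w \right)} = -20$ ($Z{\left(w \right)} = - 5 \left(w 0 + \left(2 - 0\right)\right)^{2} = - 5 \left(0 + \left(2 + 0\right)\right)^{2} = - 5 \left(0 + 2\right)^{2} = - 5 \cdot 2^{2} = \left(-5\right) 4 = -20$)
$\left(23 \left(-5\right) - 35\right) + Z{\left(-58 \right)} = \left(23 \left(-5\right) - 35\right) - 20 = \left(-115 - 35\right) - 20 = -150 - 20 = -170$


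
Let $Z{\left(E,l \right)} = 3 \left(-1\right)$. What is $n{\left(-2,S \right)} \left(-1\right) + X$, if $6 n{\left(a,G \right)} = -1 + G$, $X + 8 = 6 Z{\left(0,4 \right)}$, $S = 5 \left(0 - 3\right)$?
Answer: $- \frac{70}{3} \approx -23.333$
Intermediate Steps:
$Z{\left(E,l \right)} = -3$
$S = -15$ ($S = 5 \left(-3\right) = -15$)
$X = -26$ ($X = -8 + 6 \left(-3\right) = -8 - 18 = -26$)
$n{\left(a,G \right)} = - \frac{1}{6} + \frac{G}{6}$ ($n{\left(a,G \right)} = \frac{-1 + G}{6} = - \frac{1}{6} + \frac{G}{6}$)
$n{\left(-2,S \right)} \left(-1\right) + X = \left(- \frac{1}{6} + \frac{1}{6} \left(-15\right)\right) \left(-1\right) - 26 = \left(- \frac{1}{6} - \frac{5}{2}\right) \left(-1\right) - 26 = \left(- \frac{8}{3}\right) \left(-1\right) - 26 = \frac{8}{3} - 26 = - \frac{70}{3}$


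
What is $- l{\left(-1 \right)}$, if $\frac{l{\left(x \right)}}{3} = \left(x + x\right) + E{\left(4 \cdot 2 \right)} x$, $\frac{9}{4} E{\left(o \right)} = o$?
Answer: $\frac{50}{3} \approx 16.667$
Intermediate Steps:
$E{\left(o \right)} = \frac{4 o}{9}$
$l{\left(x \right)} = \frac{50 x}{3}$ ($l{\left(x \right)} = 3 \left(\left(x + x\right) + \frac{4 \cdot 4 \cdot 2}{9} x\right) = 3 \left(2 x + \frac{4}{9} \cdot 8 x\right) = 3 \left(2 x + \frac{32 x}{9}\right) = 3 \frac{50 x}{9} = \frac{50 x}{3}$)
$- l{\left(-1 \right)} = - \frac{50 \left(-1\right)}{3} = \left(-1\right) \left(- \frac{50}{3}\right) = \frac{50}{3}$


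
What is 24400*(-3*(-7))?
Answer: 512400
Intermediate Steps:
24400*(-3*(-7)) = 24400*21 = 512400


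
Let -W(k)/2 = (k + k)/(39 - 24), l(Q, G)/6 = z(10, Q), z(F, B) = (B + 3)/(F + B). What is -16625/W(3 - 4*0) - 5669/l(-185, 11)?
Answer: 1550075/78 ≈ 19873.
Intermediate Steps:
z(F, B) = (3 + B)/(B + F)
l(Q, G) = 6*(3 + Q)/(10 + Q) (l(Q, G) = 6*((3 + Q)/(Q + 10)) = 6*((3 + Q)/(10 + Q)) = 6*(3 + Q)/(10 + Q))
W(k) = -4*k/15 (W(k) = -2*(k + k)/(39 - 24) = -2*2*k/15 = -4*k/15)
-16625/W(3 - 4*0) - 5669/l(-185, 11) = -16625*(-15/(4*(3 - 4*0))) - 5669*(10 - 185)/(6*(3 - 185)) = -16625*(-15/(4*(3 + 0))) - 5669/(6*(-182)/(-175)) = -16625/((-4/15*3)) - 5669/(6*(-1/175)*(-182)) = -16625/(-⅘) - 5669/156/25 = -16625*(-5/4) - 5669*25/156 = 83125/4 - 141725/156 = 1550075/78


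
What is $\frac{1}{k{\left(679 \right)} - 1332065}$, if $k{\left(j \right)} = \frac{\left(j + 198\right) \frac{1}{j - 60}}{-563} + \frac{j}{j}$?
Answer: $- \frac{348497}{464220308685} \approx -7.5072 \cdot 10^{-7}$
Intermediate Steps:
$k{\left(j \right)} = 1 - \frac{198 + j}{563 \left(-60 + j\right)}$ ($k{\left(j \right)} = \frac{198 + j}{-60 + j} \left(- \frac{1}{563}\right) + 1 = - \frac{198 + j}{563 \left(-60 + j\right)} + 1 = 1 - \frac{198 + j}{563 \left(-60 + j\right)}$)
$\frac{1}{k{\left(679 \right)} - 1332065} = \frac{1}{\frac{2 \left(-16989 + 281 \cdot 679\right)}{563 \left(-60 + 679\right)} - 1332065} = \frac{1}{\frac{2 \left(-16989 + 190799\right)}{563 \cdot 619} - 1332065} = \frac{1}{\frac{2}{563} \cdot \frac{1}{619} \cdot 173810 - 1332065} = \frac{1}{\frac{347620}{348497} - 1332065} = \frac{1}{- \frac{464220308685}{348497}} = - \frac{348497}{464220308685}$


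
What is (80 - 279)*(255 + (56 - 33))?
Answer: -55322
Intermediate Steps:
(80 - 279)*(255 + (56 - 33)) = -199*(255 + 23) = -199*278 = -55322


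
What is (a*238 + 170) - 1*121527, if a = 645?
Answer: 32153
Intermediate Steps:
(a*238 + 170) - 1*121527 = (645*238 + 170) - 1*121527 = (153510 + 170) - 121527 = 153680 - 121527 = 32153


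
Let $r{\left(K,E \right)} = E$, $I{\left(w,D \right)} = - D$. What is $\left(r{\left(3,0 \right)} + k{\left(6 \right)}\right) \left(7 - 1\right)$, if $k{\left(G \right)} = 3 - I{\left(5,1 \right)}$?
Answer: $24$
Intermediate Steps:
$k{\left(G \right)} = 4$ ($k{\left(G \right)} = 3 - \left(-1\right) 1 = 3 - -1 = 3 + 1 = 4$)
$\left(r{\left(3,0 \right)} + k{\left(6 \right)}\right) \left(7 - 1\right) = \left(0 + 4\right) \left(7 - 1\right) = 4 \left(7 - 1\right) = 4 \cdot 6 = 24$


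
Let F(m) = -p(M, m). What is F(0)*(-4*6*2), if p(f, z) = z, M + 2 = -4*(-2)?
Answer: 0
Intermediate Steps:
M = 6 (M = -2 - 4*(-2) = -2 + 8 = 6)
F(m) = -m
F(0)*(-4*6*2) = (-1*0)*(-4*6*2) = 0*(-24*2) = 0*(-48) = 0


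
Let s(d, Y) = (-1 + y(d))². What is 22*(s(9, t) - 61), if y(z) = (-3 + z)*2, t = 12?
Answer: 1320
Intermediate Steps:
y(z) = -6 + 2*z
s(d, Y) = (-7 + 2*d)² (s(d, Y) = (-1 + (-6 + 2*d))² = (-7 + 2*d)²)
22*(s(9, t) - 61) = 22*((-7 + 2*9)² - 61) = 22*((-7 + 18)² - 61) = 22*(11² - 61) = 22*(121 - 61) = 22*60 = 1320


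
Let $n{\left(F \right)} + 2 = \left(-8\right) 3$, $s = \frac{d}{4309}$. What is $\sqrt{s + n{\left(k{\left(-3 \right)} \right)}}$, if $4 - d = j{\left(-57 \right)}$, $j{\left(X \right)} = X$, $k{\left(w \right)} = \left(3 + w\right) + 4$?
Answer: $\frac{i \sqrt{482491657}}{4309} \approx 5.0976 i$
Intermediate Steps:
$k{\left(w \right)} = 7 + w$
$d = 61$ ($d = 4 - -57 = 4 + 57 = 61$)
$s = \frac{61}{4309} \approx 0.014156$
$n{\left(F \right)} = -26$ ($n{\left(F \right)} = -2 - 24 = -26$)
$\sqrt{s + n{\left(k{\left(-3 \right)} \right)}} = \sqrt{\frac{61}{4309} - 26} = \sqrt{- \frac{111973}{4309}} = \frac{i \sqrt{482491657}}{4309}$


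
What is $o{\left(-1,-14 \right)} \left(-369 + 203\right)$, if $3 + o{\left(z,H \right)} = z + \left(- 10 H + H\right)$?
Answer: $-20252$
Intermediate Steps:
$o{\left(z,H \right)} = -3 + z - 9 H$ ($o{\left(z,H \right)} = -3 + \left(z + \left(- 10 H + H\right)\right) = -3 - \left(- z + 9 H\right) = -3 + z - 9 H$)
$o{\left(-1,-14 \right)} \left(-369 + 203\right) = \left(-3 - 1 - -126\right) \left(-369 + 203\right) = \left(-3 - 1 + 126\right) \left(-166\right) = 122 \left(-166\right) = -20252$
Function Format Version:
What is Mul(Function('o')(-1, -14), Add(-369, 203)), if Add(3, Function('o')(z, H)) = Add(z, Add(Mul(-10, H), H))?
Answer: -20252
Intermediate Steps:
Function('o')(z, H) = Add(-3, z, Mul(-9, H)) (Function('o')(z, H) = Add(-3, Add(z, Add(Mul(-10, H), H))) = Add(-3, Add(z, Mul(-9, H))) = Add(-3, z, Mul(-9, H)))
Mul(Function('o')(-1, -14), Add(-369, 203)) = Mul(Add(-3, -1, Mul(-9, -14)), Add(-369, 203)) = Mul(Add(-3, -1, 126), -166) = Mul(122, -166) = -20252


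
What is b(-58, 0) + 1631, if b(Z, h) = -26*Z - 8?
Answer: 3131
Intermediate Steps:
b(Z, h) = -8 - 26*Z
b(-58, 0) + 1631 = (-8 - 26*(-58)) + 1631 = (-8 + 1508) + 1631 = 1500 + 1631 = 3131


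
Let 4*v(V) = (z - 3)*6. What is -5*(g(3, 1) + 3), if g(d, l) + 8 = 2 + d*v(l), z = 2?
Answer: 75/2 ≈ 37.500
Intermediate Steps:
v(V) = -3/2 (v(V) = ((2 - 3)*6)/4 = (-1*6)/4 = (¼)*(-6) = -3/2)
g(d, l) = -6 - 3*d/2 (g(d, l) = -8 + (2 + d*(-3/2)) = -8 + (2 - 3*d/2) = -6 - 3*d/2)
-5*(g(3, 1) + 3) = -5*((-6 - 3/2*3) + 3) = -5*((-6 - 9/2) + 3) = -5*(-21/2 + 3) = -5*(-15/2) = 75/2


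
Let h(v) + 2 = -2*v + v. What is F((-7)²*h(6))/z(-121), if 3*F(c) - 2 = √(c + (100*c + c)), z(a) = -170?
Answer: -1/255 - 14*I*√51/255 ≈ -0.0039216 - 0.39208*I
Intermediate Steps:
h(v) = -2 - v (h(v) = -2 + (-2*v + v) = -2 - v)
F(c) = ⅔ + √102*√c/3 (F(c) = ⅔ + √(c + (100*c + c))/3 = ⅔ + √(c + 101*c)/3 = ⅔ + √(102*c)/3 = ⅔ + (√102*√c)/3 = ⅔ + √102*√c/3)
F((-7)²*h(6))/z(-121) = (⅔ + √102*√((-7)²*(-2 - 1*6))/3)/(-170) = (⅔ + √102*√(49*(-2 - 6))/3)*(-1/170) = (⅔ + √102*√(49*(-8))/3)*(-1/170) = (⅔ + √102*√(-392)/3)*(-1/170) = (⅔ + √102*(14*I*√2)/3)*(-1/170) = (⅔ + 28*I*√51/3)*(-1/170) = -1/255 - 14*I*√51/255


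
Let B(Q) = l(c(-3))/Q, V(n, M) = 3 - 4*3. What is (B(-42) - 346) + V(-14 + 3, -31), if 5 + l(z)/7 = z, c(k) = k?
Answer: -1061/3 ≈ -353.67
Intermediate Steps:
V(n, M) = -9 (V(n, M) = 3 - 12 = -9)
l(z) = -35 + 7*z
B(Q) = -56/Q (B(Q) = (-35 + 7*(-3))/Q = (-35 - 21)/Q = -56/Q)
(B(-42) - 346) + V(-14 + 3, -31) = (-56/(-42) - 346) - 9 = (-56*(-1/42) - 346) - 9 = (4/3 - 346) - 9 = -1034/3 - 9 = -1061/3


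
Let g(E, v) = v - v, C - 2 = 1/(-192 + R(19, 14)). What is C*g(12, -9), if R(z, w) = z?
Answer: 0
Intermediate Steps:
C = 345/173 (C = 2 + 1/(-192 + 19) = 2 + 1/(-173) = 2 - 1/173 = 345/173 ≈ 1.9942)
g(E, v) = 0
C*g(12, -9) = (345/173)*0 = 0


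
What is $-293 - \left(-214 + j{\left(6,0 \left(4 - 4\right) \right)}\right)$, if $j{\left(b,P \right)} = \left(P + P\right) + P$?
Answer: $-79$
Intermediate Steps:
$j{\left(b,P \right)} = 3 P$ ($j{\left(b,P \right)} = 2 P + P = 3 P$)
$-293 - \left(-214 + j{\left(6,0 \left(4 - 4\right) \right)}\right) = -293 + \left(214 - 3 \cdot 0 \left(4 - 4\right)\right) = -293 + \left(214 - 3 \cdot 0 \cdot 0\right) = -293 + \left(214 - 3 \cdot 0\right) = -293 + \left(214 - 0\right) = -293 + \left(214 + 0\right) = -293 + 214 = -79$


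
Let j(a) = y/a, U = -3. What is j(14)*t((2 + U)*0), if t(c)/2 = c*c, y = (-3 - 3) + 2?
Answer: 0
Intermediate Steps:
y = -4 (y = -6 + 2 = -4)
t(c) = 2*c² (t(c) = 2*(c*c) = 2*c²)
j(a) = -4/a
j(14)*t((2 + U)*0) = (-4/14)*(2*((2 - 3)*0)²) = (-4*1/14)*(2*(-1*0)²) = -4*0²/7 = -4*0/7 = -2/7*0 = 0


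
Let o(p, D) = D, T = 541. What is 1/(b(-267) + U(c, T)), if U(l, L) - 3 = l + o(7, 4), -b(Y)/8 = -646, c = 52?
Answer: 1/5227 ≈ 0.00019131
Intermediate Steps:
b(Y) = 5168 (b(Y) = -8*(-646) = 5168)
U(l, L) = 7 + l (U(l, L) = 3 + (l + 4) = 3 + (4 + l) = 7 + l)
1/(b(-267) + U(c, T)) = 1/(5168 + (7 + 52)) = 1/(5168 + 59) = 1/5227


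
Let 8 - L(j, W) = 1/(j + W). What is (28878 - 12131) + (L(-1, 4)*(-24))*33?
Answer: 10675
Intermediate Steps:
L(j, W) = 8 - 1/(W + j) (L(j, W) = 8 - 1/(j + W) = 8 - 1/(W + j))
(28878 - 12131) + (L(-1, 4)*(-24))*33 = (28878 - 12131) + (((-1 + 8*4 + 8*(-1))/(4 - 1))*(-24))*33 = 16747 + (((-1 + 32 - 8)/3)*(-24))*33 = 16747 + (((⅓)*23)*(-24))*33 = 16747 + ((23/3)*(-24))*33 = 16747 - 184*33 = 16747 - 6072 = 10675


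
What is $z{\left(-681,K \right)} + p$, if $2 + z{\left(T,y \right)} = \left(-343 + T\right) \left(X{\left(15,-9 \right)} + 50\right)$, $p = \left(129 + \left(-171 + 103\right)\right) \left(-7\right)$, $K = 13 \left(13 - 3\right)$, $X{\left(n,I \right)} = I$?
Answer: $-42413$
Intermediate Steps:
$K = 130$ ($K = 13 \cdot 10 = 130$)
$p = -427$ ($p = \left(129 - 68\right) \left(-7\right) = 61 \left(-7\right) = -427$)
$z{\left(T,y \right)} = -14065 + 41 T$ ($z{\left(T,y \right)} = -2 + \left(-343 + T\right) \left(-9 + 50\right) = -2 + \left(-343 + T\right) 41 = -2 + \left(-14063 + 41 T\right) = -14065 + 41 T$)
$z{\left(-681,K \right)} + p = \left(-14065 + 41 \left(-681\right)\right) - 427 = \left(-14065 - 27921\right) - 427 = -41986 - 427 = -42413$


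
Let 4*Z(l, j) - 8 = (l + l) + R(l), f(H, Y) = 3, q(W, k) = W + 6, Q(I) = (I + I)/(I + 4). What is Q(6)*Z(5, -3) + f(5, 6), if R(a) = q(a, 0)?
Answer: 117/10 ≈ 11.700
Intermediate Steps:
Q(I) = 2*I/(4 + I) (Q(I) = (2*I)/(4 + I) = 2*I/(4 + I))
q(W, k) = 6 + W
R(a) = 6 + a
Z(l, j) = 7/2 + 3*l/4 (Z(l, j) = 2 + ((l + l) + (6 + l))/4 = 2 + (2*l + (6 + l))/4 = 2 + (6 + 3*l)/4 = 2 + (3/2 + 3*l/4) = 7/2 + 3*l/4)
Q(6)*Z(5, -3) + f(5, 6) = (2*6/(4 + 6))*(7/2 + (3/4)*5) + 3 = (2*6/10)*(7/2 + 15/4) + 3 = (2*6*(1/10))*(29/4) + 3 = (6/5)*(29/4) + 3 = 87/10 + 3 = 117/10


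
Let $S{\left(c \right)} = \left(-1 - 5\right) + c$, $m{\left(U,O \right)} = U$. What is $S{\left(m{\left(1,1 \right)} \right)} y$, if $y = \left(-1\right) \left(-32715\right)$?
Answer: $-163575$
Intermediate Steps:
$S{\left(c \right)} = -6 + c$
$y = 32715$
$S{\left(m{\left(1,1 \right)} \right)} y = \left(-6 + 1\right) 32715 = \left(-5\right) 32715 = -163575$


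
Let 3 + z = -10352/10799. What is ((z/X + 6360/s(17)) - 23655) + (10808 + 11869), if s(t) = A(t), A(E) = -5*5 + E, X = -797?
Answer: -15259818970/8606803 ≈ -1773.0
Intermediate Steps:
A(E) = -25 + E
z = -42749/10799 (z = -3 - 10352/10799 = -42749/10799 ≈ -3.9586)
s(t) = -25 + t
((z/X + 6360/s(17)) - 23655) + (10808 + 11869) = ((-42749/10799/(-797) + 6360/(-25 + 17)) - 23655) + (10808 + 11869) = ((-42749/10799*(-1/797) + 6360/(-8)) - 23655) + 22677 = ((42749/8606803 + 6360*(-⅛)) - 23655) + 22677 = ((42749/8606803 - 795) - 23655) + 22677 = (-6842365636/8606803 - 23655) + 22677 = -210436290601/8606803 + 22677 = -15259818970/8606803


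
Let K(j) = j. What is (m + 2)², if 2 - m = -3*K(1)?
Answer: 49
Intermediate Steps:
m = 5 (m = 2 - (-3) = 2 - 1*(-3) = 2 + 3 = 5)
(m + 2)² = (5 + 2)² = 7² = 49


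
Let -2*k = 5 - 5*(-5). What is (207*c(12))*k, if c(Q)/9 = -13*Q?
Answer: 4359420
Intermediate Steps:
c(Q) = -117*Q (c(Q) = 9*(-13*Q) = -117*Q)
k = -15 (k = -(5 - 5*(-5))/2 = -(5 + 25)/2 = -½*30 = -15)
(207*c(12))*k = (207*(-117*12))*(-15) = (207*(-1404))*(-15) = -290628*(-15) = 4359420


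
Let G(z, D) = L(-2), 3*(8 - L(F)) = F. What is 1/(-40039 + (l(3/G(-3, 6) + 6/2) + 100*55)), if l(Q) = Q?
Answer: -26/897927 ≈ -2.8956e-5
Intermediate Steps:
L(F) = 8 - F/3
G(z, D) = 26/3 (G(z, D) = 8 - ⅓*(-2) = 8 + ⅔ = 26/3)
1/(-40039 + (l(3/G(-3, 6) + 6/2) + 100*55)) = 1/(-40039 + ((3/(26/3) + 6/2) + 100*55)) = 1/(-40039 + ((3*(3/26) + 6*(½)) + 5500)) = 1/(-40039 + ((9/26 + 3) + 5500)) = 1/(-40039 + (87/26 + 5500)) = 1/(-40039 + 143087/26) = 1/(-897927/26) = -26/897927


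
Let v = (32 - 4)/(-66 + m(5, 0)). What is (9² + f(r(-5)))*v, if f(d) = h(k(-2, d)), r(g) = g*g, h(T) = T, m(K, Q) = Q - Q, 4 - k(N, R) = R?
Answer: -280/11 ≈ -25.455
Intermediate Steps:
k(N, R) = 4 - R
m(K, Q) = 0
r(g) = g²
f(d) = 4 - d
v = -14/33 (v = (32 - 4)/(-66 + 0) = 28/(-66) = 28*(-1/66) = -14/33 ≈ -0.42424)
(9² + f(r(-5)))*v = (9² + (4 - 1*(-5)²))*(-14/33) = (81 + (4 - 1*25))*(-14/33) = (81 + (4 - 25))*(-14/33) = (81 - 21)*(-14/33) = 60*(-14/33) = -280/11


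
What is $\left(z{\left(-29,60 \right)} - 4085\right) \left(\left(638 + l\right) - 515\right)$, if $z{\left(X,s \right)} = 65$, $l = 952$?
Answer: $-4321500$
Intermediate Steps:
$\left(z{\left(-29,60 \right)} - 4085\right) \left(\left(638 + l\right) - 515\right) = \left(65 - 4085\right) \left(\left(638 + 952\right) - 515\right) = - 4020 \left(1590 - 515\right) = \left(-4020\right) 1075 = -4321500$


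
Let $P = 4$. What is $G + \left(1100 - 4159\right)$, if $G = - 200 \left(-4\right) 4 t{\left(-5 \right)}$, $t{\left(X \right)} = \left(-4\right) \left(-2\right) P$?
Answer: $99341$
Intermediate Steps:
$t{\left(X \right)} = 32$ ($t{\left(X \right)} = \left(-4\right) \left(-2\right) 4 = 8 \cdot 4 = 32$)
$G = 102400$ ($G = - 200 \left(-4\right) 4 \cdot 32 = - 200 \left(\left(-16\right) 32\right) = \left(-200\right) \left(-512\right) = 102400$)
$G + \left(1100 - 4159\right) = 102400 + \left(1100 - 4159\right) = 102400 - 3059 = 99341$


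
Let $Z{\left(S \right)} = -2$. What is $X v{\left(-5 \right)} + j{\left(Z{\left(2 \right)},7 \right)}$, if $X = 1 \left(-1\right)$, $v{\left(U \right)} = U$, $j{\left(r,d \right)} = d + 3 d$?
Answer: $33$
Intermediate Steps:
$j{\left(r,d \right)} = 4 d$
$X = -1$
$X v{\left(-5 \right)} + j{\left(Z{\left(2 \right)},7 \right)} = \left(-1\right) \left(-5\right) + 4 \cdot 7 = 5 + 28 = 33$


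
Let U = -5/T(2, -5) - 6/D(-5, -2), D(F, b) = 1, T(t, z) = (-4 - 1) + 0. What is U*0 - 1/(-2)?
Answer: 1/2 ≈ 0.50000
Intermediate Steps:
T(t, z) = -5 (T(t, z) = -5 + 0 = -5)
U = -5 (U = -5/(-5) - 6/1 = -5*(-1/5) - 6*1 = 1 - 6 = -5)
U*0 - 1/(-2) = -5*0 - 1/(-2) = 0 - 1*(-1/2) = 0 + 1/2 = 1/2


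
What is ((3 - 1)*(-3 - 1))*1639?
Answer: -13112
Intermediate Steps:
((3 - 1)*(-3 - 1))*1639 = (2*(-4))*1639 = -8*1639 = -13112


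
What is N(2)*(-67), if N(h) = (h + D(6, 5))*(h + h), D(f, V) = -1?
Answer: -268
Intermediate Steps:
N(h) = 2*h*(-1 + h) (N(h) = (h - 1)*(h + h) = (-1 + h)*(2*h) = 2*h*(-1 + h))
N(2)*(-67) = (2*2*(-1 + 2))*(-67) = (2*2*1)*(-67) = 4*(-67) = -268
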